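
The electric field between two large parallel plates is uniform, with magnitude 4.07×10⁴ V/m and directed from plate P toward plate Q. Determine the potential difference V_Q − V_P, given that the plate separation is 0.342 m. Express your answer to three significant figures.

-1.39×10⁴ V

In a uniform field, potential decreases in the direction of E: ΔV = −E·d for a displacement d parallel to E.
Going from P to Q is a displacement of 0.342 m along the field, so V_Q − V_P = −Ed = -1.39×10⁴ V.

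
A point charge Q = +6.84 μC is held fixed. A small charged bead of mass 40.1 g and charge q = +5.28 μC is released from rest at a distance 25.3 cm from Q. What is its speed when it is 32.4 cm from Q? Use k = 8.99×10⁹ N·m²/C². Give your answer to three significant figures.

3.75 m/s

Only the electrostatic force acts, so mechanical energy is conserved: ½mv² = U₁ − U₂ = kQq(1/r₁ − 1/r₂).
U₁ − U₂ = (8.99×10⁹ N·m²/C²)(6.84×10⁻⁶ C)(5.28×10⁻⁶ C)(1/0.253 − 1/0.324) = 0.281 J.
v = √(2·0.281/0.0401) = 3.75 m/s.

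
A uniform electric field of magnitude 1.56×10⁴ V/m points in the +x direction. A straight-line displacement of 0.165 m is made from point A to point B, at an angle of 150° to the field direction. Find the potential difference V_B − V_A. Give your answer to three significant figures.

2230 V

Only the component of displacement along E changes the potential: ΔV = −E·d·cosθ.
ΔV = −(1.56×10⁴ V/m)(0.165 m)cos150° = 2230 V.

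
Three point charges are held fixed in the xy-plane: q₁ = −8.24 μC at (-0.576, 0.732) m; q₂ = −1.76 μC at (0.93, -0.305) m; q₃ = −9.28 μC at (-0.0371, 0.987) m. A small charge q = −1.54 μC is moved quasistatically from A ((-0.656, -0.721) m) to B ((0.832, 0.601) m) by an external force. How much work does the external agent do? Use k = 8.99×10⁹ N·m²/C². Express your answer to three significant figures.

For quasistatic motion the external work equals the change in potential energy: W_ext = qΔV = q(V_B − V_A).
At A: distances to the source charges are 1.46 m, 1.64 m, 1.82 m; V_A = Σ kqᵢ/rᵢ = -1.06×10⁵ V.
At B: distances to the source charges are 1.41 m, 0.911 m, 0.951 m; V_B = Σ kqᵢ/rᵢ = -1.57×10⁵ V.
ΔV = V_B − V_A = -5.10×10⁴ V.
W_ext = qΔV = (-1.54×10⁻⁶ C)(-5.10×10⁴ V) = 0.0785 J.

0.0785 J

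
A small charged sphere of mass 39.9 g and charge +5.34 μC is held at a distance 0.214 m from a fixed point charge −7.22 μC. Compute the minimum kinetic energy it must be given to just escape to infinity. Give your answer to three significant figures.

1.62 J

To just escape, total mechanical energy must reach zero at infinity: ½mv²_min + U = 0, so ½mv²_min = −U = |kQq|/r.
|U| = |kQq|/r = (8.99×10⁹ N·m²/C²)(7.22×10⁻⁶)(5.34×10⁻⁶)/(0.214) = 1.62 J.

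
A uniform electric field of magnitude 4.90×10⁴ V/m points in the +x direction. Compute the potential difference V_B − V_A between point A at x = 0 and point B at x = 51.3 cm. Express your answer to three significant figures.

In a uniform field, potential decreases in the direction of E: V_B − V_A = −E·Δx.
V_B − V_A = −(4.90×10⁴ V/m)(0.513 m) = -2.51×10⁴ V.

-2.51×10⁴ V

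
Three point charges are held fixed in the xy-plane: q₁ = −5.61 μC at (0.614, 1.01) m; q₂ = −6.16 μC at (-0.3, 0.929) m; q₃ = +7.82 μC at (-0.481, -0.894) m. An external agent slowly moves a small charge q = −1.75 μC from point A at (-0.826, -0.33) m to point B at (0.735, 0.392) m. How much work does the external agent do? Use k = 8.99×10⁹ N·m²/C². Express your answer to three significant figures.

0.224 J

For quasistatic motion the external work equals the change in potential energy: W_ext = qΔV = q(V_B − V_A).
At A: distances to the source charges are 1.97 m, 1.36 m, 0.661 m; V_A = Σ kqᵢ/rᵢ = 4.01×10⁴ V.
At B: distances to the source charges are 0.630 m, 1.17 m, 1.77 m; V_B = Σ kqᵢ/rᵢ = -8.79×10⁴ V.
ΔV = V_B − V_A = -1.28×10⁵ V.
W_ext = qΔV = (-1.75×10⁻⁶ C)(-1.28×10⁵ V) = 0.224 J.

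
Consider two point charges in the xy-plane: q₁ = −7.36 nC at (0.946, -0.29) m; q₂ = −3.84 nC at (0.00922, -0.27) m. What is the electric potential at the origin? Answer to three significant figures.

-195 V

The total potential is the scalar sum of each charge's contribution, V = Σ kqᵢ/rᵢ.
Distances from the field point to each charge: r₁ = 0.989 m, r₂ = 0.270 m.
V = k[(-7.36×10⁻⁹)/(0.989) + (-3.84×10⁻⁹)/(0.270)] = -195 V.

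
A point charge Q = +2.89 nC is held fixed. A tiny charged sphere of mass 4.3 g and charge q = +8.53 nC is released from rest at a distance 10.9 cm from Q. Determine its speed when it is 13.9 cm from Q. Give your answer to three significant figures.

0.0143 m/s

Only the electrostatic force acts, so mechanical energy is conserved: ½mv² = U₁ − U₂ = kQq(1/r₁ − 1/r₂).
U₁ − U₂ = (8.99×10⁹ N·m²/C²)(2.89×10⁻⁹ C)(8.53×10⁻⁹ C)(1/0.109 − 1/0.139) = 4.39×10⁻⁷ J.
v = √(2·4.39×10⁻⁷/4.30×10⁻³) = 0.0143 m/s.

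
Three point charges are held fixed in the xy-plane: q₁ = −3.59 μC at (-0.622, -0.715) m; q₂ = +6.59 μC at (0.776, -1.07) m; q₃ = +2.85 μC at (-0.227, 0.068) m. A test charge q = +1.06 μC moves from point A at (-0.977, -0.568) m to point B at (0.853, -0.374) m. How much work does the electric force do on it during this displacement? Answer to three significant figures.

-0.117 J

The work done by the electric force is W_field = −ΔU = −q(V_B − V_A) = q(V_A − V_B).
At A: distances to the source charges are 0.384 m, 1.82 m, 0.983 m; V_A = Σ kqᵢ/rᵢ = -2.55×10⁴ V.
At B: distances to the source charges are 1.51 m, 0.700 m, 1.17 m; V_B = Σ kqᵢ/rᵢ = 8.52×10⁴ V.
ΔV = V_B − V_A = 1.11×10⁵ V.
W_field = −qΔV = −(1.06×10⁻⁶ C)(1.11×10⁵ V) = -0.117 J.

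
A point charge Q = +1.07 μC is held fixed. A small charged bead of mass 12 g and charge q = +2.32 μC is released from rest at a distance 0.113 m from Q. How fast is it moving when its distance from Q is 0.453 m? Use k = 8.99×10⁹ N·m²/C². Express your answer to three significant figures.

4.97 m/s

Only the electrostatic force acts, so mechanical energy is conserved: ½mv² = U₁ − U₂ = kQq(1/r₁ − 1/r₂).
U₁ − U₂ = (8.99×10⁹ N·m²/C²)(1.07×10⁻⁶ C)(2.32×10⁻⁶ C)(1/0.113 − 1/0.453) = 0.148 J.
v = √(2·0.148/0.0120) = 4.97 m/s.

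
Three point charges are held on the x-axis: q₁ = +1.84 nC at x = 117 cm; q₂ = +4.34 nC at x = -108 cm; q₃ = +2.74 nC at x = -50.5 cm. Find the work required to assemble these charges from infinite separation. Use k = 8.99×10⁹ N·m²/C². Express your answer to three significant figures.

2.45×10⁻⁷ J

The assembly work is the sum of pairwise potential energies, U = Σ_{i<j} kqᵢqⱼ/rᵢⱼ.
Pair separations: r₁₂ = 2.25 m, r₁₃ = 1.67 m, r₂₃ = 0.575 m.
U = (3.19×10⁻⁸) + (2.71×10⁻⁸) + (1.86×10⁻⁷) = 2.45×10⁻⁷ J.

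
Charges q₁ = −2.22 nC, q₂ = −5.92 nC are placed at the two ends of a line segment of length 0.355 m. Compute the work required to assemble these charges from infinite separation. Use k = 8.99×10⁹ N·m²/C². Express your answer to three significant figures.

3.33×10⁻⁷ J

The work to assemble the configuration equals its total potential energy, U = Σ kqᵢqⱼ/rᵢⱼ over all pairs.
The separation is r = 0.355 m.
U = (3.33×10⁻⁷) = 3.33×10⁻⁷ J.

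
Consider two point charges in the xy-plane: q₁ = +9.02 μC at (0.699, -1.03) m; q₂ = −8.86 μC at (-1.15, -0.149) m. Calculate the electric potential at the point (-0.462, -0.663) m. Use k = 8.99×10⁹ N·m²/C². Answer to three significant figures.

Electric potential is a scalar, so the contributions from each charge add algebraically: V = Σ kqᵢ/rᵢ.
Distances from the field point to each charge: r₁ = 1.22 m, r₂ = 0.859 m.
V = k[(9.02×10⁻⁶)/(1.22) + (-8.86×10⁻⁶)/(0.859)] = -2.62×10⁴ V.

-2.62×10⁴ V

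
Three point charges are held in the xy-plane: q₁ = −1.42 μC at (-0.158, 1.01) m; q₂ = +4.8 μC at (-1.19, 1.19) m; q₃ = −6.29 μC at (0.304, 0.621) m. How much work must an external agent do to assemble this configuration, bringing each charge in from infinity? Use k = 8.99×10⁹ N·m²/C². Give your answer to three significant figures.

-0.0953 J

The work to assemble the configuration equals its total potential energy, U = Σ kqᵢqⱼ/rᵢⱼ over all pairs.
Pair separations: r₁₂ = 1.05 m, r₁₃ = 0.604 m, r₂₃ = 1.60 m.
U = (-0.0585) + (0.133) + (-0.170) = -0.0953 J.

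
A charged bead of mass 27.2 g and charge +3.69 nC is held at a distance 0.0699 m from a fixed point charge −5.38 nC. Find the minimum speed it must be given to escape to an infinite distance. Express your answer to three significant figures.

0.0137 m/s

To just escape, total mechanical energy must reach zero at infinity: ½mv²_min + U = 0, so ½mv²_min = −U = |kQq|/r.
|U| = |kQq|/r = (8.99×10⁹ N·m²/C²)(5.38×10⁻⁹)(3.69×10⁻⁹)/(0.0699) = 2.55×10⁻⁶ J.
v_min = √(2|U|/m) = √(2·2.55×10⁻⁶/0.0272) = 0.0137 m/s.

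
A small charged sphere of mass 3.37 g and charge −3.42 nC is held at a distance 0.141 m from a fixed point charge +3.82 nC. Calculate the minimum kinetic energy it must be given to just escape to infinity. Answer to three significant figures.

8.33×10⁻⁷ J

To just escape, total mechanical energy must reach zero at infinity: ½mv²_min + U = 0, so ½mv²_min = −U = |kQq|/r.
|U| = |kQq|/r = (8.99×10⁹ N·m²/C²)(3.82×10⁻⁹)(3.42×10⁻⁹)/(0.141) = 8.33×10⁻⁷ J.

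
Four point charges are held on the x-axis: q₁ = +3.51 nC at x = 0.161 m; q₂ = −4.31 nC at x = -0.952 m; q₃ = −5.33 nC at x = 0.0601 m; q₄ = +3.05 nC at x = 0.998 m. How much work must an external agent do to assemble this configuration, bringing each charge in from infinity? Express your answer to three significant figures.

-1.69×10⁻⁶ J

The assembly work is the sum of pairwise potential energies, U = Σ_{i<j} kqᵢqⱼ/rᵢⱼ.
Pair separations: r₁₂ = 1.11 m, r₁₃ = 0.101 m, r₁₄ = 0.837 m, r₂₃ = 1.01 m, r₂₄ = 1.95 m, r₃₄ = 0.938 m.
Summing all 6 pair terms gives U = -1.69×10⁻⁶ J.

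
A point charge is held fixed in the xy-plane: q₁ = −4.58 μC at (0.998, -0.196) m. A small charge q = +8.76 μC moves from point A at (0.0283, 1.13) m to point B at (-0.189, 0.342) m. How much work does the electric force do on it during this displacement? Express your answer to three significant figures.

The work done by the electric force is W_field = −ΔU = −q(V_B − V_A) = q(V_A − V_B).
At A: distance to the source charge is 1.64 m; V_A = kq₁/r = -2.51×10⁴ V.
At B: distance to the source charge is 1.30 m; V_B = kq₁/r = -3.16×10⁴ V.
ΔV = V_B − V_A = -6530 V.
W_field = −qΔV = −(8.76×10⁻⁶ C)(-6530 V) = 0.0572 J.

0.0572 J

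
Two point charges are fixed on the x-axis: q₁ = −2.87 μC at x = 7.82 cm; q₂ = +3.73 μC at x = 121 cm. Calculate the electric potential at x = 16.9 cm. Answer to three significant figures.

Electric potential is a scalar, so the contributions from each charge add algebraically: V = Σ kqᵢ/rᵢ.
Distances from the field point to each charge: r₁ = 0.0908 m, r₂ = 1.04 m.
V = k[(-2.87×10⁻⁶)/(0.0908) + (3.73×10⁻⁶)/(1.04)] = -2.52×10⁵ V.

-2.52×10⁵ V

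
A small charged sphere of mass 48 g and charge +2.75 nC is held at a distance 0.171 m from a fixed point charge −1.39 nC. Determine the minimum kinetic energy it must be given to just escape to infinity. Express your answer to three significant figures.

2.01×10⁻⁷ J

To just escape, total mechanical energy must reach zero at infinity: ½mv²_min + U = 0, so ½mv²_min = −U = |kQq|/r.
|U| = |kQq|/r = (8.99×10⁹ N·m²/C²)(1.39×10⁻⁹)(2.75×10⁻⁹)/(0.171) = 2.01×10⁻⁷ J.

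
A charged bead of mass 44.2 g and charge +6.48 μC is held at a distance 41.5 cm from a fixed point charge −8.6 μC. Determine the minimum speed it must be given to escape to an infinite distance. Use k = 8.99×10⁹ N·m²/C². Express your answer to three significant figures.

7.39 m/s

To just escape, total mechanical energy must reach zero at infinity: ½mv²_min + U = 0, so ½mv²_min = −U = |kQq|/r.
|U| = |kQq|/r = (8.99×10⁹ N·m²/C²)(8.60×10⁻⁶)(6.48×10⁻⁶)/(0.415) = 1.21 J.
v_min = √(2|U|/m) = √(2·1.21/0.0442) = 7.39 m/s.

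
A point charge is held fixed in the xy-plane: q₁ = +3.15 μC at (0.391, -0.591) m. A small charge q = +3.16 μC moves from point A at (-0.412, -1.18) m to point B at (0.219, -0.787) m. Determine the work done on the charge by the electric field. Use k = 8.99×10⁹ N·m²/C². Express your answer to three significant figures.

-0.253 J

The work done by the electric force is W_field = −ΔU = −q(V_B − V_A) = q(V_A − V_B).
At A: distance to the source charge is 0.996 m; V_A = kq₁/r = 2.84×10⁴ V.
At B: distance to the source charge is 0.261 m; V_B = kq₁/r = 1.09×10⁵ V.
ΔV = V_B − V_A = 8.02×10⁴ V.
W_field = −qΔV = −(3.16×10⁻⁶ C)(8.02×10⁴ V) = -0.253 J.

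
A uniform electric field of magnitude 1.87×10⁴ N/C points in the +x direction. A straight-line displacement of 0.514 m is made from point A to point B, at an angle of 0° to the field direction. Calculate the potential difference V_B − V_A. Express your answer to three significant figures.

Only the component of displacement along E changes the potential: ΔV = −E·d·cosθ.
ΔV = −(1.87×10⁴ V/m)(0.514 m)cos0° = -9610 V.

-9610 V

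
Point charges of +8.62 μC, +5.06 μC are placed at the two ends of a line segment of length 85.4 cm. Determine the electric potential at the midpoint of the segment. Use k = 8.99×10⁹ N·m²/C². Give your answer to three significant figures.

2.88×10⁵ V

Electric potential is a scalar, so the contributions from each charge add algebraically: V = Σ kqᵢ/rᵢ.
Each charge is 0.427 m from the midpoint.
V = k[(8.62×10⁻⁶)/(0.427) + (5.06×10⁻⁶)/(0.427)] = 2.88×10⁵ V.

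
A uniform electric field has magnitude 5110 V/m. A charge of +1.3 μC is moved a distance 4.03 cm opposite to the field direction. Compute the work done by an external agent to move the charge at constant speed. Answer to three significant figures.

2.68×10⁻⁴ J

The potential change for a displacement 4.03 cm opposite to the field direction is ΔV = +Ed = 206 V.
W_ext = qΔV = 2.68×10⁻⁴ J.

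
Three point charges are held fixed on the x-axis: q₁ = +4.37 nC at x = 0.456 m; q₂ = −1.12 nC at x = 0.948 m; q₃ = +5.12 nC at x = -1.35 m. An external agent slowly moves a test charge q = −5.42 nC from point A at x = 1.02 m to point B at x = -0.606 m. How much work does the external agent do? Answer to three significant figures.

For quasistatic motion the external work equals the change in potential energy: W_ext = qΔV = q(V_B − V_A).
At A: distances to the source charges are 0.564 m, 0.0720 m, 2.37 m; V_A = Σ kqᵢ/rᵢ = -50.8 V.
At B: distances to the source charges are 1.06 m, 1.55 m, 0.744 m; V_B = Σ kqᵢ/rᵢ = 92.4 V.
ΔV = V_B − V_A = 143 V.
W_ext = qΔV = (-5.42×10⁻⁹ C)(143 V) = -7.76×10⁻⁷ J.

-7.76×10⁻⁷ J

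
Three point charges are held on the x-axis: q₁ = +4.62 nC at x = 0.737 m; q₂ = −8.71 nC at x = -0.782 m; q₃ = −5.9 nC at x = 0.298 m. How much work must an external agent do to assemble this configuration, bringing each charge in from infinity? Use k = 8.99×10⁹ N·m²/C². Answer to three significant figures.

The assembly work is the sum of pairwise potential energies, U = Σ_{i<j} kqᵢqⱼ/rᵢⱼ.
Pair separations: r₁₂ = 1.52 m, r₁₃ = 0.439 m, r₂₃ = 1.08 m.
U = (-2.38×10⁻⁷) + (-5.58×10⁻⁷) + (4.28×10⁻⁷) = -3.69×10⁻⁷ J.

-3.69×10⁻⁷ J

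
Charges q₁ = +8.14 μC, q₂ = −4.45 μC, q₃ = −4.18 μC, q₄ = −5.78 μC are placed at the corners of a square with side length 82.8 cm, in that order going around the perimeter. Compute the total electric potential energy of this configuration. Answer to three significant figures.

-0.504 J

The assembly work is the sum of pairwise potential energies, U = Σ_{i<j} kqᵢqⱼ/rᵢⱼ.
The four side pairs have separation 0.828 m and the two diagonal pairs 1.17 m.
Summing all 6 pair terms gives U = -0.504 J.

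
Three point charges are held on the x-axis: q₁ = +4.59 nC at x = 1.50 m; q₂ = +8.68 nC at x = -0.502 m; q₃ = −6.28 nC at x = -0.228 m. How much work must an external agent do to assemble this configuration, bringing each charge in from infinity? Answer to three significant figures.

-1.76×10⁻⁶ J

The assembly work is the sum of pairwise potential energies, U = Σ_{i<j} kqᵢqⱼ/rᵢⱼ.
Pair separations: r₁₂ = 2.00 m, r₁₃ = 1.73 m, r₂₃ = 0.274 m.
U = (1.79×10⁻⁷) + (-1.50×10⁻⁷) + (-1.79×10⁻⁶) = -1.76×10⁻⁶ J.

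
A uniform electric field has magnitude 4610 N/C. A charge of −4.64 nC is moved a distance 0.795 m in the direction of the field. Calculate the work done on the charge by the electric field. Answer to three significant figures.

-1.70×10⁻⁵ J

The potential change for a displacement 0.795 m in the direction of the field is ΔV = −Ed = -3660 V.
W_field = −qΔV = -1.70×10⁻⁵ J.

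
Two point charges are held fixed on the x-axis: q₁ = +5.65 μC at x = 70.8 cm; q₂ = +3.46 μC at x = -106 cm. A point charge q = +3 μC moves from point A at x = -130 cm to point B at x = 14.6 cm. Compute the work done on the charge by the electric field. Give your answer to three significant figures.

0.116 J

The work done by the electric force is W_field = −ΔU = −q(V_B − V_A) = q(V_A − V_B).
At A: distances to the source charges are 2.01 m, 0.240 m; V_A = Σ kqᵢ/rᵢ = 1.55×10⁵ V.
At B: distances to the source charges are 0.562 m, 1.21 m; V_B = Σ kqᵢ/rᵢ = 1.16×10⁵ V.
ΔV = V_B − V_A = -3.87×10⁴ V.
W_field = −qΔV = −(3.00×10⁻⁶ C)(-3.87×10⁴ V) = 0.116 J.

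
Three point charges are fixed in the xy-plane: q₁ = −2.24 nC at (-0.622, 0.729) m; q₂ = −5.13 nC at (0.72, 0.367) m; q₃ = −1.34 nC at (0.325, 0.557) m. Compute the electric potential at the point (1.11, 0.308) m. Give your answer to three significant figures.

Electric potential is a scalar, so the contributions from each charge add algebraically: V = Σ kqᵢ/rᵢ.
Distances from the field point to each charge: r₁ = 1.78 m, r₂ = 0.394 m, r₃ = 0.824 m.
V = k[(-2.24×10⁻⁹)/(1.78) + (-5.13×10⁻⁹)/(0.394) + (-1.34×10⁻⁹)/(0.824)] = -143 V.

-143 V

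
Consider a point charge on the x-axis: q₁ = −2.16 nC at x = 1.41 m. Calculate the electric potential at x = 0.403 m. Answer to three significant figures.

-19.3 V

The total potential is the scalar sum of each charge's contribution, V = Σ kqᵢ/rᵢ.
V = k[(-2.16×10⁻⁹)/(1.01)] = -19.3 V.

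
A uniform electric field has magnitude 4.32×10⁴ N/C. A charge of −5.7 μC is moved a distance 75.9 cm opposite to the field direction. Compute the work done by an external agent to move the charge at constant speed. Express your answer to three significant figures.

The potential change for a displacement 75.9 cm opposite to the field direction is ΔV = +Ed = 3.28×10⁴ V.
W_ext = qΔV = -0.187 J.

-0.187 J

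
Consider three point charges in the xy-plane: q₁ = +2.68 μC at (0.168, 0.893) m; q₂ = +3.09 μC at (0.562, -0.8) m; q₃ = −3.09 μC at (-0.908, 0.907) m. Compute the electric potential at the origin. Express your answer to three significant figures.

The total potential is the scalar sum of each charge's contribution, V = Σ kqᵢ/rᵢ.
Distances from the field point to each charge: r₁ = 0.909 m, r₂ = 0.978 m, r₃ = 1.28 m.
V = k[(2.68×10⁻⁶)/(0.909) + (3.09×10⁻⁶)/(0.978) + (-3.09×10⁻⁶)/(1.28)] = 3.33×10⁴ V.

3.33×10⁴ V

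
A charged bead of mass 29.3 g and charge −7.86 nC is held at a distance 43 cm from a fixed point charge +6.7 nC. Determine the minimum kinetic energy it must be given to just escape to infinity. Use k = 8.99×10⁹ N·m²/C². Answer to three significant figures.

1.10×10⁻⁶ J

To just escape, total mechanical energy must reach zero at infinity: ½mv²_min + U = 0, so ½mv²_min = −U = |kQq|/r.
|U| = |kQq|/r = (8.99×10⁹ N·m²/C²)(6.70×10⁻⁹)(7.86×10⁻⁹)/(0.430) = 1.10×10⁻⁶ J.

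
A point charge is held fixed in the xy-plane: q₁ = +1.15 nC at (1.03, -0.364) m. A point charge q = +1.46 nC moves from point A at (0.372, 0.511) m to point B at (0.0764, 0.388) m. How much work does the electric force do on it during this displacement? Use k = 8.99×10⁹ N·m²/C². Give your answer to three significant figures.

The work done by the electric force is W_field = −ΔU = −q(V_B − V_A) = q(V_A − V_B).
At A: distance to the source charge is 1.09 m; V_A = kq₁/r = 9.44 V.
At B: distance to the source charge is 1.21 m; V_B = kq₁/r = 8.51 V.
ΔV = V_B − V_A = -0.930 V.
W_field = −qΔV = −(1.46×10⁻⁹ C)(-0.930 V) = 1.36×10⁻⁹ J.

1.36×10⁻⁹ J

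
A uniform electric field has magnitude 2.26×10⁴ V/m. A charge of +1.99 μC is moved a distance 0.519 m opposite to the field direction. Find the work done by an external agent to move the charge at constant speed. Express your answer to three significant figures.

0.0233 J

The potential change for a displacement 0.519 m opposite to the field direction is ΔV = +Ed = 1.17×10⁴ V.
W_ext = qΔV = 0.0233 J.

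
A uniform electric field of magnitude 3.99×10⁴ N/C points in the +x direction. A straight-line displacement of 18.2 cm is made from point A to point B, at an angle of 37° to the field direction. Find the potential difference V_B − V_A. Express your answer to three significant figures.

-5800 V

Only the component of displacement along E changes the potential: ΔV = −E·d·cosθ.
ΔV = −(3.99×10⁴ V/m)(0.182 m)cos37° = -5800 V.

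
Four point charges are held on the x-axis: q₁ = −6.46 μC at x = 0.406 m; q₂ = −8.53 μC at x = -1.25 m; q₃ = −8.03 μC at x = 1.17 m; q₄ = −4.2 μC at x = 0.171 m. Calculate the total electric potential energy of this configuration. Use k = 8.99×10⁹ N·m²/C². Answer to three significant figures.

The assembly work is the sum of pairwise potential energies, U = Σ_{i<j} kqᵢqⱼ/rᵢⱼ.
Pair separations: r₁₂ = 1.66 m, r₁₃ = 0.764 m, r₁₄ = 0.235 m, r₂₃ = 2.42 m, r₂₄ = 1.42 m, r₃₄ = 0.999 m.
Summing all 6 pair terms gives U = 2.73 J.

2.73 J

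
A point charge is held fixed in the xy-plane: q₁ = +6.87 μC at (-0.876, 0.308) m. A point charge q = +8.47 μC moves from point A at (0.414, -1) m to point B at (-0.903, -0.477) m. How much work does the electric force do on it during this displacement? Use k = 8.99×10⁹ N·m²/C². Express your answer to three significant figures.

-0.381 J

The work done by the electric force is W_field = −ΔU = −q(V_B − V_A) = q(V_A − V_B).
At A: distance to the source charge is 1.84 m; V_A = kq₁/r = 3.36×10⁴ V.
At B: distance to the source charge is 0.785 m; V_B = kq₁/r = 7.86×10⁴ V.
ΔV = V_B − V_A = 4.50×10⁴ V.
W_field = −qΔV = −(8.47×10⁻⁶ C)(4.50×10⁴ V) = -0.381 J.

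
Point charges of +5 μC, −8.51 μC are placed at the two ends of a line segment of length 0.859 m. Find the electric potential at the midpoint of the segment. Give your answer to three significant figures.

-7.35×10⁴ V

Electric potential is a scalar, so the contributions from each charge add algebraically: V = Σ kqᵢ/rᵢ.
Each charge is 0.429 m from the midpoint.
V = k[(5.00×10⁻⁶)/(0.429) + (-8.51×10⁻⁶)/(0.429)] = -7.35×10⁴ V.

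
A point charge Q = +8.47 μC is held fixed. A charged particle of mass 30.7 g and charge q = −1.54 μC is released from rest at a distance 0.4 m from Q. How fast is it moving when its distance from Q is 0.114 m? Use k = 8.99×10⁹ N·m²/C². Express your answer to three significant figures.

Only the electrostatic force acts, so mechanical energy is conserved: ½mv² = U₁ − U₂ = kQq(1/r₁ − 1/r₂).
U₁ − U₂ = (8.99×10⁹ N·m²/C²)(8.47×10⁻⁶ C)(-1.54×10⁻⁶ C)(1/0.400 − 1/0.114) = 0.735 J.
v = √(2·0.735/0.0307) = 6.92 m/s.

6.92 m/s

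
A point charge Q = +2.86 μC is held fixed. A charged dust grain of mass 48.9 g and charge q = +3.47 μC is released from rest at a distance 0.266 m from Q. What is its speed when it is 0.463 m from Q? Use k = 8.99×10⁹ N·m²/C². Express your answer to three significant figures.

Only the electrostatic force acts, so mechanical energy is conserved: ½mv² = U₁ − U₂ = kQq(1/r₁ − 1/r₂).
U₁ − U₂ = (8.99×10⁹ N·m²/C²)(2.86×10⁻⁶ C)(3.47×10⁻⁶ C)(1/0.266 − 1/0.463) = 0.143 J.
v = √(2·0.143/0.0489) = 2.42 m/s.

2.42 m/s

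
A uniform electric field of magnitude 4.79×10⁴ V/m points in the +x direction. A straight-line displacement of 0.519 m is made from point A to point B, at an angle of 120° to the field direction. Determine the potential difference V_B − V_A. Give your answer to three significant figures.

1.24×10⁴ V

Only the component of displacement along E changes the potential: ΔV = −E·d·cosθ.
ΔV = −(4.79×10⁴ V/m)(0.519 m)cos120° = 1.24×10⁴ V.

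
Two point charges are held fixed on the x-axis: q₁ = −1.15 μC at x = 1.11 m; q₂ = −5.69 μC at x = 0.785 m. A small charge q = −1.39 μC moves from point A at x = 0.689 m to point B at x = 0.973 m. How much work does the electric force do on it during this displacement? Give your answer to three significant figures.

The work done by the electric force is W_field = −ΔU = −q(V_B − V_A) = q(V_A − V_B).
At A: distances to the source charges are 0.421 m, 0.0960 m; V_A = Σ kqᵢ/rᵢ = -5.57×10⁵ V.
At B: distances to the source charges are 0.137 m, 0.188 m; V_B = Σ kqᵢ/rᵢ = -3.48×10⁵ V.
ΔV = V_B − V_A = 2.10×10⁵ V.
W_field = −qΔV = −(-1.39×10⁻⁶ C)(2.10×10⁵ V) = 0.292 J.

0.292 J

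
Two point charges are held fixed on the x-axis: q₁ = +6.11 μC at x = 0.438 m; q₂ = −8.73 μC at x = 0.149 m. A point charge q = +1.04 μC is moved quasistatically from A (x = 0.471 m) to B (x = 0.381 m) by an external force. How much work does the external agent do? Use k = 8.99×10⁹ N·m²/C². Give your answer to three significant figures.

For quasistatic motion the external work equals the change in potential energy: W_ext = qΔV = q(V_B − V_A).
At A: distances to the source charges are 0.0330 m, 0.322 m; V_A = Σ kqᵢ/rᵢ = 1.42×10⁶ V.
At B: distances to the source charges are 0.0570 m, 0.232 m; V_B = Σ kqᵢ/rᵢ = 6.25×10⁵ V.
ΔV = V_B − V_A = -7.95×10⁵ V.
W_ext = qΔV = (1.04×10⁻⁶ C)(-7.95×10⁵ V) = -0.827 J.

-0.827 J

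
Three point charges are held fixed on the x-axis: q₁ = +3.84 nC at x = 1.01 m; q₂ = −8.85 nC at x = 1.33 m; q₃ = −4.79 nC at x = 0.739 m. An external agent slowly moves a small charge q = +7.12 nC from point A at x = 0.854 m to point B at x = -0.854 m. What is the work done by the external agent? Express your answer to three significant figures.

1.96×10⁻⁶ J

For quasistatic motion the external work equals the change in potential energy: W_ext = qΔV = q(V_B − V_A).
At A: distances to the source charges are 0.156 m, 0.476 m, 0.115 m; V_A = Σ kqᵢ/rᵢ = -320 V.
At B: distances to the source charges are 1.86 m, 2.18 m, 1.59 m; V_B = Σ kqᵢ/rᵢ = -44.9 V.
ΔV = V_B − V_A = 275 V.
W_ext = qΔV = (7.12×10⁻⁹ C)(275 V) = 1.96×10⁻⁶ J.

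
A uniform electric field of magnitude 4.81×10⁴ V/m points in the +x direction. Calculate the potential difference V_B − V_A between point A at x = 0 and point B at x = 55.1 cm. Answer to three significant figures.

In a uniform field, potential decreases in the direction of E: V_B − V_A = −E·Δx.
V_B − V_A = −(4.81×10⁴ V/m)(0.551 m) = -2.65×10⁴ V.

-2.65×10⁴ V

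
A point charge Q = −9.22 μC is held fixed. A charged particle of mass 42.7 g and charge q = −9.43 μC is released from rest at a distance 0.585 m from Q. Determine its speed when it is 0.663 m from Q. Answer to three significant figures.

2.71 m/s

Only the electrostatic force acts, so mechanical energy is conserved: ½mv² = U₁ − U₂ = kQq(1/r₁ − 1/r₂).
U₁ − U₂ = (8.99×10⁹ N·m²/C²)(-9.22×10⁻⁶ C)(-9.43×10⁻⁶ C)(1/0.585 − 1/0.663) = 0.157 J.
v = √(2·0.157/0.0427) = 2.71 m/s.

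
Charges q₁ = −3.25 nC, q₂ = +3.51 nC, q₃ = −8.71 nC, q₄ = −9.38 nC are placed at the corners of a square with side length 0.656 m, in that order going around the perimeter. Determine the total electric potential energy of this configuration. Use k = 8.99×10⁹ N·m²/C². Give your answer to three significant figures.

The assembly work is the sum of pairwise potential energies, U = Σ_{i<j} kqᵢqⱼ/rᵢⱼ.
The four side pairs have separation 0.656 m and the two diagonal pairs 0.928 m.
Summing all 6 pair terms gives U = 9.17×10⁻⁷ J.

9.17×10⁻⁷ J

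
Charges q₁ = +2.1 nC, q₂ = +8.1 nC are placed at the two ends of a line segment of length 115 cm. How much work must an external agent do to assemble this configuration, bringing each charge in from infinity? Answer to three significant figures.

1.33×10⁻⁷ J

The work to assemble the configuration equals its total potential energy, U = Σ kqᵢqⱼ/rᵢⱼ over all pairs.
The separation is r = 1.15 m.
U = (1.33×10⁻⁷) = 1.33×10⁻⁷ J.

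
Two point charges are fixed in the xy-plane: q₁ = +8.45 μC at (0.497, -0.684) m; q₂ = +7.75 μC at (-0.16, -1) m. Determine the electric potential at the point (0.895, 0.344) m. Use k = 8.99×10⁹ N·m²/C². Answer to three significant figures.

Electric potential is a scalar, so the contributions from each charge add algebraically: V = Σ kqᵢ/rᵢ.
Distances from the field point to each charge: r₁ = 1.10 m, r₂ = 1.71 m.
V = k[(8.45×10⁻⁶)/(1.10) + (7.75×10⁻⁶)/(1.71)] = 1.10×10⁵ V.

1.10×10⁵ V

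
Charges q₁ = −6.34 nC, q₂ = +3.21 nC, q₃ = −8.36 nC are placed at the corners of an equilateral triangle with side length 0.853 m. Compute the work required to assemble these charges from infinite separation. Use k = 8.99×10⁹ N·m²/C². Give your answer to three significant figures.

The assembly work is the sum of pairwise potential energies, U = Σ_{i<j} kqᵢqⱼ/rᵢⱼ.
All three pair separations equal the side length, 0.853 m.
U = (-2.14×10⁻⁷) + (5.59×10⁻⁷) + (-2.83×10⁻⁷) = 6.13×10⁻⁸ J.

6.13×10⁻⁸ J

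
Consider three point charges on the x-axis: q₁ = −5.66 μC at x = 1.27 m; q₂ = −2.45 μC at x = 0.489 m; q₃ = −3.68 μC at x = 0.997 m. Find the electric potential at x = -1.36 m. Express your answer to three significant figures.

The total potential is the scalar sum of each charge's contribution, V = Σ kqᵢ/rᵢ.
Distances from the field point to each charge: r₁ = 2.63 m, r₂ = 1.85 m, r₃ = 2.36 m.
V = k[(-5.66×10⁻⁶)/(2.63) + (-2.45×10⁻⁶)/(1.85) + (-3.68×10⁻⁶)/(2.36)] = -4.53×10⁴ V.

-4.53×10⁴ V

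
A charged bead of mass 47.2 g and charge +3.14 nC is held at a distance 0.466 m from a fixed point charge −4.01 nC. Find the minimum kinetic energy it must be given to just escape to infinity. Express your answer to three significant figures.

2.43×10⁻⁷ J

To just escape, total mechanical energy must reach zero at infinity: ½mv²_min + U = 0, so ½mv²_min = −U = |kQq|/r.
|U| = |kQq|/r = (8.99×10⁹ N·m²/C²)(4.01×10⁻⁹)(3.14×10⁻⁹)/(0.466) = 2.43×10⁻⁷ J.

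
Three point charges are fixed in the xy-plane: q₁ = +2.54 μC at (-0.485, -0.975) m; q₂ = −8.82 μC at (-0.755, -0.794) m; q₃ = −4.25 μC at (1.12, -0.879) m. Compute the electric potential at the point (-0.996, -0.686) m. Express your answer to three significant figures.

The total potential is the scalar sum of each charge's contribution, V = Σ kqᵢ/rᵢ.
Distances from the field point to each charge: r₁ = 0.587 m, r₂ = 0.264 m, r₃ = 2.12 m.
V = k[(2.54×10⁻⁶)/(0.587) + (-8.82×10⁻⁶)/(0.264) + (-4.25×10⁻⁶)/(2.12)] = -2.79×10⁵ V.

-2.79×10⁵ V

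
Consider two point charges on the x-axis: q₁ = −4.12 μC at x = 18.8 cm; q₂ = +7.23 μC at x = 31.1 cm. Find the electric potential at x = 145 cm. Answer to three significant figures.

2.77×10⁴ V

The total potential is the scalar sum of each charge's contribution, V = Σ kqᵢ/rᵢ.
Distances from the field point to each charge: r₁ = 1.26 m, r₂ = 1.14 m.
V = k[(-4.12×10⁻⁶)/(1.26) + (7.23×10⁻⁶)/(1.14)] = 2.77×10⁴ V.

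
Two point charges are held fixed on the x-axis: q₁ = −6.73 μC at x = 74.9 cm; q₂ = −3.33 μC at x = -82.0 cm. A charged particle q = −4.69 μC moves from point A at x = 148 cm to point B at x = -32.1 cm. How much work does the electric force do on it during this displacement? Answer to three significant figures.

-0.0973 J

The work done by the electric force is W_field = −ΔU = −q(V_B − V_A) = q(V_A − V_B).
At A: distances to the source charges are 0.731 m, 2.30 m; V_A = Σ kqᵢ/rᵢ = -9.58×10⁴ V.
At B: distances to the source charges are 1.07 m, 0.499 m; V_B = Σ kqᵢ/rᵢ = -1.17×10⁵ V.
ΔV = V_B − V_A = -2.08×10⁴ V.
W_field = −qΔV = −(-4.69×10⁻⁶ C)(-2.08×10⁴ V) = -0.0973 J.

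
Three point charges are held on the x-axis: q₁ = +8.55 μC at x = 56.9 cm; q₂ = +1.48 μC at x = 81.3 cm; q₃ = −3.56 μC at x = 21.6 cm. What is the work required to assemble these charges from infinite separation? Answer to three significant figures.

-0.388 J

The assembly work is the sum of pairwise potential energies, U = Σ_{i<j} kqᵢqⱼ/rᵢⱼ.
Pair separations: r₁₂ = 0.244 m, r₁₃ = 0.353 m, r₂₃ = 0.597 m.
U = (0.466) + (-0.775) + (-0.0793) = -0.388 J.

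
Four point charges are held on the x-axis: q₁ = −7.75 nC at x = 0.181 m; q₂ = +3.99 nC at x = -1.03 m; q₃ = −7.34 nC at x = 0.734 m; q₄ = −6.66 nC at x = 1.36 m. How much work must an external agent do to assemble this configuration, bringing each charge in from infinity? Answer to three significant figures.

The assembly work is the sum of pairwise potential energies, U = Σ_{i<j} kqᵢqⱼ/rᵢⱼ.
Pair separations: r₁₂ = 1.21 m, r₁₃ = 0.553 m, r₁₄ = 1.18 m, r₂₃ = 1.76 m, r₂₄ = 2.39 m, r₃₄ = 0.626 m.
Summing all 6 pair terms gives U = 1.54×10⁻⁶ J.

1.54×10⁻⁶ J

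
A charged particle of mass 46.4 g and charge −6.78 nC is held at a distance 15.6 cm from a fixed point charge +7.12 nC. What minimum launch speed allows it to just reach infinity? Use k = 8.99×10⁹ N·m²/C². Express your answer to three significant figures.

To just escape, total mechanical energy must reach zero at infinity: ½mv²_min + U = 0, so ½mv²_min = −U = |kQq|/r.
|U| = |kQq|/r = (8.99×10⁹ N·m²/C²)(7.12×10⁻⁹)(6.78×10⁻⁹)/(0.156) = 2.78×10⁻⁶ J.
v_min = √(2|U|/m) = √(2·2.78×10⁻⁶/0.0464) = 0.0110 m/s.

0.0110 m/s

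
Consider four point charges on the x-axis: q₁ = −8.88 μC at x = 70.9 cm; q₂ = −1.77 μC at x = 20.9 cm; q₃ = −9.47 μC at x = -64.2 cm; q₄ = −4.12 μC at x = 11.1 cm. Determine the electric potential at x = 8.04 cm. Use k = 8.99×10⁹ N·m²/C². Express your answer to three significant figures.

-1.58×10⁶ V

The total potential is the scalar sum of each charge's contribution, V = Σ kqᵢ/rᵢ.
Distances from the field point to each charge: r₁ = 0.629 m, r₂ = 0.129 m, r₃ = 0.722 m, r₄ = 0.0306 m.
V = k[(-8.88×10⁻⁶)/(0.629) + (-1.77×10⁻⁶)/(0.129) + (-9.47×10⁻⁶)/(0.722) + (-4.12×10⁻⁶)/(0.0306)] = -1.58×10⁶ V.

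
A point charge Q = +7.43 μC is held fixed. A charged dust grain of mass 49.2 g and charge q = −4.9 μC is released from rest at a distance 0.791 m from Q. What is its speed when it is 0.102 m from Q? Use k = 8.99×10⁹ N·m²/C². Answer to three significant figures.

10.7 m/s

Only the electrostatic force acts, so mechanical energy is conserved: ½mv² = U₁ − U₂ = kQq(1/r₁ − 1/r₂).
U₁ − U₂ = (8.99×10⁹ N·m²/C²)(7.43×10⁻⁶ C)(-4.90×10⁻⁶ C)(1/0.791 − 1/0.102) = 2.80 J.
v = √(2·2.80/0.0492) = 10.7 m/s.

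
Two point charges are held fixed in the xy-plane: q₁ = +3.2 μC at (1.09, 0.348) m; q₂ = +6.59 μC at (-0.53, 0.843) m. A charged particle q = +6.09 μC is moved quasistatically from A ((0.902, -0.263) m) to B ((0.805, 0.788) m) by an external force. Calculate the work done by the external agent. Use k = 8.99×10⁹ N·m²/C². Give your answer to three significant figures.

For quasistatic motion the external work equals the change in potential energy: W_ext = qΔV = q(V_B − V_A).
At A: distances to the source charges are 0.639 m, 1.81 m; V_A = Σ kqᵢ/rᵢ = 7.77×10⁴ V.
At B: distances to the source charges are 0.524 m, 1.34 m; V_B = Σ kqᵢ/rᵢ = 9.92×10⁴ V.
ΔV = V_B − V_A = 2.15×10⁴ V.
W_ext = qΔV = (6.09×10⁻⁶ C)(2.15×10⁴ V) = 0.131 J.

0.131 J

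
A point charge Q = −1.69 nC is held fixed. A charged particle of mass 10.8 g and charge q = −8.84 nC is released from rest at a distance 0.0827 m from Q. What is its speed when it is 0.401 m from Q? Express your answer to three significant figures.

0.0155 m/s

Only the electrostatic force acts, so mechanical energy is conserved: ½mv² = U₁ − U₂ = kQq(1/r₁ − 1/r₂).
U₁ − U₂ = (8.99×10⁹ N·m²/C²)(-1.69×10⁻⁹ C)(-8.84×10⁻⁹ C)(1/0.0827 − 1/0.401) = 1.29×10⁻⁶ J.
v = √(2·1.29×10⁻⁶/0.0108) = 0.0155 m/s.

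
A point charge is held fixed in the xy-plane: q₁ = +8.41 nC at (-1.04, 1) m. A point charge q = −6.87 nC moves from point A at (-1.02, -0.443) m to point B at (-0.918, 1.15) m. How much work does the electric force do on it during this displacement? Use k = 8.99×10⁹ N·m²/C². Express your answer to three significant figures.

The work done by the electric force is W_field = −ΔU = −q(V_B − V_A) = q(V_A − V_B).
At A: distance to the source charge is 1.44 m; V_A = kq₁/r = 52.4 V.
At B: distance to the source charge is 0.193 m; V_B = kq₁/r = 391 V.
ΔV = V_B − V_A = 339 V.
W_field = −qΔV = −(-6.87×10⁻⁹ C)(339 V) = 2.33×10⁻⁶ J.

2.33×10⁻⁶ J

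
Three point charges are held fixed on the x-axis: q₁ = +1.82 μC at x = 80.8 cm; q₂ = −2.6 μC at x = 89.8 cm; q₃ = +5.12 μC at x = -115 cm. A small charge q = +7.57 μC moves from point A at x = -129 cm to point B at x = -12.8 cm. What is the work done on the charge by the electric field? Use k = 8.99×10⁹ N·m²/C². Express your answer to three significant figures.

2.17 J

The work done by the electric force is W_field = −ΔU = −q(V_B − V_A) = q(V_A − V_B).
At A: distances to the source charges are 2.10 m, 2.19 m, 0.140 m; V_A = Σ kqᵢ/rᵢ = 3.26×10⁵ V.
At B: distances to the source charges are 0.936 m, 1.03 m, 1.02 m; V_B = Σ kqᵢ/rᵢ = 3.97×10⁴ V.
ΔV = V_B − V_A = -2.86×10⁵ V.
W_field = −qΔV = −(7.57×10⁻⁶ C)(-2.86×10⁵ V) = 2.17 J.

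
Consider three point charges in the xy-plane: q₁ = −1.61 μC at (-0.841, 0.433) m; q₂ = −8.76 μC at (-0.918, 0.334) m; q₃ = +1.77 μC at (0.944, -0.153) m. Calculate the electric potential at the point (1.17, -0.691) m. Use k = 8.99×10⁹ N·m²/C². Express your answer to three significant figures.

-1.29×10⁴ V

The total potential is the scalar sum of each charge's contribution, V = Σ kqᵢ/rᵢ.
Distances from the field point to each charge: r₁ = 2.30 m, r₂ = 2.33 m, r₃ = 0.584 m.
V = k[(-1.61×10⁻⁶)/(2.30) + (-8.76×10⁻⁶)/(2.33) + (1.77×10⁻⁶)/(0.584)] = -1.29×10⁴ V.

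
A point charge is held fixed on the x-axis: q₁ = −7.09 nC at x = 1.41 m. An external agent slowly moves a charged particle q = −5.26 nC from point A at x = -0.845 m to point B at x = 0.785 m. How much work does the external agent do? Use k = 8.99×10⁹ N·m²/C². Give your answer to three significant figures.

For quasistatic motion the external work equals the change in potential energy: W_ext = qΔV = q(V_B − V_A).
At A: distance to the source charge is 2.25 m; V_A = kq₁/r = -28.3 V.
At B: distance to the source charge is 0.625 m; V_B = kq₁/r = -102 V.
ΔV = V_B − V_A = -73.7 V.
W_ext = qΔV = (-5.26×10⁻⁹ C)(-73.7 V) = 3.88×10⁻⁷ J.

3.88×10⁻⁷ J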